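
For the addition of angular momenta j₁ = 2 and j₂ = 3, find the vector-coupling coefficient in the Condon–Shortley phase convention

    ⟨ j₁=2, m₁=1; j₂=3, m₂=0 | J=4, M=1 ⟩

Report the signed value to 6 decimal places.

+0.462910

j₁+j₂−J=1  J+j₁−j₂=3  J−j₁+j₂=5  j₁+j₂+J+1=10
(j₁±m₁, j₂±m₂, J±M) = (3,1,3,3,5,3)
P² = 1944/7
sum k=0..1:
  [0] +1/24 = 1/24
  [1] −1/72 = -1/72
S = 1/36
C² = P²·S² = 3/14 ; C = +0.462910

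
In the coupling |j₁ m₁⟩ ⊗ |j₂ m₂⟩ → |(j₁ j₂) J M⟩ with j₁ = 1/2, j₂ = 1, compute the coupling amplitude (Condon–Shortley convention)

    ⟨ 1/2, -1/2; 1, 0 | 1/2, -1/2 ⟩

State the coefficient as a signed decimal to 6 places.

j₁+j₂−J=1  J+j₁−j₂=0  J−j₁+j₂=1  j₁+j₂+J+1=3
(j₁±m₁, j₂±m₂, J±M) = (0,1,1,1,0,1)
P² = 1/3
sum k=1..1:
  [1] −1/1 = -1
S = -1
C² = P²·S² = 1/3 ; C = -0.577350

−√(1/3) ≈ -0.577350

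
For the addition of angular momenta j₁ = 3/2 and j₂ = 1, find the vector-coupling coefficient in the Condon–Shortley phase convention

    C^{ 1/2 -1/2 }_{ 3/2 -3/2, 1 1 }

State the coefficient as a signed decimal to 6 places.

+√(1/2) ≈ +0.707107

j₁+j₂−J=2  J+j₁−j₂=1  J−j₁+j₂=0  j₁+j₂+J+1=4
(j₁±m₁, j₂±m₂, J±M) = (0,3,2,0,0,1)
P² = 2
sum k=2..2:
  [2] +1/2 = 1/2
S = 1/2
C² = P²·S² = 1/2 ; C = +0.707107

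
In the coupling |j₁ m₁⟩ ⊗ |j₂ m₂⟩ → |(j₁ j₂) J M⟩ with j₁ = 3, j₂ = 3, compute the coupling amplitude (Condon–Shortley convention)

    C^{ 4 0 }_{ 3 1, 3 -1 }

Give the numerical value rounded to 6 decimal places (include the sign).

√[9·2!4!4!/11! · 4!2!2!4!4!4!] = √(663552/1925)
  +(−1)^0/∏(0,2,2,2,2,2)! = 1/32  (running 1/32)
  +(−1)^1/∏(1,1,1,1,3,3)! = -1/36  (running 1/288)
  +(−1)^2/∏(2,0,0,0,4,4)! = 1/1152  (running 5/1152)
⟨..|..⟩ = √(663552/1925)·(5/1152) = +0.080582

+√(1/154) ≈ +0.080582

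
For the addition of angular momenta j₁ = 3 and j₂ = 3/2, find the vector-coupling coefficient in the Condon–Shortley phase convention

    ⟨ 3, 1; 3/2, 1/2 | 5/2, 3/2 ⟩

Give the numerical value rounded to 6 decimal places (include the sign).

j₁+j₂−J=2  J+j₁−j₂=4  J−j₁+j₂=1  j₁+j₂+J+1=8
(j₁±m₁, j₂±m₂, J±M) = (4,2,2,1,4,1)
P² = 576/35
sum k=1..2:
  [1] −1/6 = -1/6
  [2] +1/48 = 1/48
S = -7/48
C² = P²·S² = 7/20 ; C = -0.591608

-0.591608  (= −√(7/20))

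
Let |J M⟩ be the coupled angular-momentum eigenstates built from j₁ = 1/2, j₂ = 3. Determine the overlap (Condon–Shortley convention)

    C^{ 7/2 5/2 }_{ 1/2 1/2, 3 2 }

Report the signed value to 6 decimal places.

√[8·0!1!6!/8! · 1!0!5!1!6!1!] = √(86400/7)
  +(−1)^0/∏(0,0,0,5,1,1)! = 1/120  (running 1/120)
⟨..|..⟩ = √(86400/7)·(1/120) = +0.925820

+√(6/7) = +0.925820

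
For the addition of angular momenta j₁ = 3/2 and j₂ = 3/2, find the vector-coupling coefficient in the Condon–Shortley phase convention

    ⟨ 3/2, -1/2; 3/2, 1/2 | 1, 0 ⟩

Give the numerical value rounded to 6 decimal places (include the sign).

−√(1/20) ≈ -0.223607

√[3·2!1!1!/5! · 1!2!2!1!1!1!] = √(1/5)
  +(−1)^1/∏(1,1,1,1,0,0)! = -1  (running -1)
  +(−1)^2/∏(2,0,0,0,1,1)! = 1/2  (running -1/2)
⟨..|..⟩ = √(1/5)·(-1/2) = -0.223607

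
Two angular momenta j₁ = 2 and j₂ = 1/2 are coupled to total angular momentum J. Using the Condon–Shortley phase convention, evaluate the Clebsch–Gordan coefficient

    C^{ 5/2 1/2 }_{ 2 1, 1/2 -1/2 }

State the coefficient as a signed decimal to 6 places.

√[6·0!4!1!/6! · 3!1!0!1!3!2!] = √(72/5)
  +(−1)^0/∏(0,0,1,0,3,1)! = 1/6  (running 1/6)
⟨..|..⟩ = √(72/5)·(1/6) = +0.632456

+0.632456  (= +√(2/5))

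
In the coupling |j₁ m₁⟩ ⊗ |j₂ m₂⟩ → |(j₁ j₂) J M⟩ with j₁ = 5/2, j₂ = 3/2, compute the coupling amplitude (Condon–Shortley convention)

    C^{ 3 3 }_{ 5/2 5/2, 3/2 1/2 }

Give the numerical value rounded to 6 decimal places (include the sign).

j₁+j₂−J=1  J+j₁−j₂=4  J−j₁+j₂=2  j₁+j₂+J+1=8
(j₁±m₁, j₂±m₂, J±M) = (5,0,2,1,6,0)
P² = 1440
sum k=0..0:
  [0] +1/48 = 1/48
S = 1/48
C² = P²·S² = 5/8 ; C = +0.790569

+√(5/8) ≈ +0.790569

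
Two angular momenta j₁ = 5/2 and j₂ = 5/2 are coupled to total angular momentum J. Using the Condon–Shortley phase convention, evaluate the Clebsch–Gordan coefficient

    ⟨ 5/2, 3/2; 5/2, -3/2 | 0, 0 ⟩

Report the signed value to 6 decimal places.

√[1·5!0!0!/6! · 4!1!1!4!0!0!] = √(96)
  +(−1)^1/∏(1,4,0,0,0,0)! = -1/24  (running -1/24)
⟨..|..⟩ = √(96)·(-1/24) = -0.408248

-0.408248  (= −√(1/6))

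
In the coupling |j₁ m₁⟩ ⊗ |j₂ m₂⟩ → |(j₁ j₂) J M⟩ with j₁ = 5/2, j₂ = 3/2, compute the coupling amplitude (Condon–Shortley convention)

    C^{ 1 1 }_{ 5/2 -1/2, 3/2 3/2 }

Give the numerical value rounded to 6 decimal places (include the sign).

−√(1/20) ≈ -0.223607

j₁+j₂−J=3  J+j₁−j₂=2  J−j₁+j₂=0  j₁+j₂+J+1=6
(j₁±m₁, j₂±m₂, J±M) = (2,3,3,0,2,0)
P² = 36/5
sum k=3..3:
  [3] −1/12 = -1/12
S = -1/12
C² = P²·S² = 1/20 ; C = -0.223607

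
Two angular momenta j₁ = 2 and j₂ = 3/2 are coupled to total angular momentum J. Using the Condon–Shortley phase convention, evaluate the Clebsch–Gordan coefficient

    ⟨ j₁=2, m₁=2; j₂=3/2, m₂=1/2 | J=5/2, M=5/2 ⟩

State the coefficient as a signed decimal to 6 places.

triangle: 1!*3!*2!/7! = 12/5040
(j±m)!: 4!*0!*2!*1!*5!*0! = 5760
prefactor² = (2J+1)*Δ*N² = 576/7
  k=0: +1/(0!*1!*0!*2!*3!*0!) = 1/12
Σ = 1/12  ⇒  CG² = 576/7*1/12² = 4/7
CG = +√(4/7) = +0.755929

+√(4/7) ≈ +0.755929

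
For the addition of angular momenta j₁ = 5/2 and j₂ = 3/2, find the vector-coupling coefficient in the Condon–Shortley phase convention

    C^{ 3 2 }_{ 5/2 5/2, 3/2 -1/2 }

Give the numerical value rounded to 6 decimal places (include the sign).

√[7·1!4!2!/8! · 5!0!1!2!5!1!] = √(240)
  +(−1)^0/∏(0,1,0,1,4,1)! = 1/24  (running 1/24)
⟨..|..⟩ = √(240)·(1/24) = +0.645497

+0.645497  (= +√(5/12))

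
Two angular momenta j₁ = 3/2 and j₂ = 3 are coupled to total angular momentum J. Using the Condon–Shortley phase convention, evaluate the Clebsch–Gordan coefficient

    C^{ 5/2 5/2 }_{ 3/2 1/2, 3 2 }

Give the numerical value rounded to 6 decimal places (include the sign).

-0.597614

j₁+j₂−J=2  J+j₁−j₂=1  J−j₁+j₂=4  j₁+j₂+J+1=8
(j₁±m₁, j₂±m₂, J±M) = (2,1,5,1,5,0)
P² = 1440/7
sum k=1..1:
  [1] −1/24 = -1/24
S = -1/24
C² = P²·S² = 5/14 ; C = -0.597614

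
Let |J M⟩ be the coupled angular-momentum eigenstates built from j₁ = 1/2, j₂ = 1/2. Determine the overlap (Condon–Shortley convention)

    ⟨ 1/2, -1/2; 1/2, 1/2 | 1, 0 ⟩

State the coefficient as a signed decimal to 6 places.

j₁+j₂−J=0  J+j₁−j₂=1  J−j₁+j₂=1  j₁+j₂+J+1=3
(j₁±m₁, j₂±m₂, J±M) = (0,1,1,0,1,1)
P² = 1/2
sum k=0..0:
  [0] +1/1 = 1
S = 1
C² = P²·S² = 1/2 ; C = +0.707107

+√(1/2) = +0.707107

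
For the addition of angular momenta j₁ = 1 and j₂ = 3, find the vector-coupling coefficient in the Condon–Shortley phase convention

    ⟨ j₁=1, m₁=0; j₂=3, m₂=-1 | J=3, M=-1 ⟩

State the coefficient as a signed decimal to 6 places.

√[7·1!1!5!/8! · 1!1!2!4!2!4!] = √(48)
  +(−1)^0/∏(0,1,1,2,0,3)! = 1/12  (running 1/12)
  +(−1)^1/∏(1,0,0,1,1,4)! = -1/24  (running 1/24)
⟨..|..⟩ = √(48)·(1/24) = +0.288675

+√(1/12) = +0.288675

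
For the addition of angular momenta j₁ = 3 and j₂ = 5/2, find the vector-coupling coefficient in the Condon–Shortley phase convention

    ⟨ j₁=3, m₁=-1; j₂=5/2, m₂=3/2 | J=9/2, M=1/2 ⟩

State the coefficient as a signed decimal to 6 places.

-0.594588

triangle: 1!*5!*4!/11! = 2880/39916800
(j±m)!: 2!*4!*4!*1!*5!*4! = 3317760
prefactor² = (2J+1)*Δ*N² = 184320/77
  k=0: +1/(0!*1!*4!*4!*1!*0!) = 1/576
  k=1: −1/(1!*0!*3!*3!*2!*1!) = -1/72
Σ = -7/576  ⇒  CG² = 184320/77*(-7/576)² = 35/99
CG = −√(35/99) = -0.594588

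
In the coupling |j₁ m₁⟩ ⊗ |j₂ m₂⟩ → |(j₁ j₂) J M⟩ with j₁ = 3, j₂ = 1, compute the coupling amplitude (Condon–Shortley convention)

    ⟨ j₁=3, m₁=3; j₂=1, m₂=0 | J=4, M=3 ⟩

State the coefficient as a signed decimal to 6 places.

+√(1/4) = +0.500000

j₁+j₂−J=0  J+j₁−j₂=6  J−j₁+j₂=2  j₁+j₂+J+1=9
(j₁±m₁, j₂±m₂, J±M) = (6,0,1,1,7,1)
P² = 129600
sum k=0..0:
  [0] +1/720 = 1/720
S = 1/720
C² = P²·S² = 1/4 ; C = +0.500000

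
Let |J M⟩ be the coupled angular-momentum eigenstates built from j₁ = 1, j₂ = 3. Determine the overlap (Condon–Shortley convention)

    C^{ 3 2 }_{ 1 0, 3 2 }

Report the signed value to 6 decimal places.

√[7·1!1!5!/8! · 1!1!5!1!5!1!] = √(300)
  +(−1)^0/∏(0,1,1,5,0,0)! = 1/120  (running 1/120)
  +(−1)^1/∏(1,0,0,4,1,1)! = -1/24  (running -1/30)
⟨..|..⟩ = √(300)·(-1/30) = -0.577350

−√(1/3) = -0.577350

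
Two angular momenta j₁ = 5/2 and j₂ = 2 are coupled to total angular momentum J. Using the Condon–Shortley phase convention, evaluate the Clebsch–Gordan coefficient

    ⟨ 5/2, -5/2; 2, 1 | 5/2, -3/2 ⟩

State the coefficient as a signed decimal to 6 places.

+√(3/7) ≈ +0.654654

j₁+j₂−J=2  J+j₁−j₂=3  J−j₁+j₂=2  j₁+j₂+J+1=8
(j₁±m₁, j₂±m₂, J±M) = (0,5,3,1,1,4)
P² = 432/7
sum k=2..2:
  [2] +1/12 = 1/12
S = 1/12
C² = P²·S² = 3/7 ; C = +0.654654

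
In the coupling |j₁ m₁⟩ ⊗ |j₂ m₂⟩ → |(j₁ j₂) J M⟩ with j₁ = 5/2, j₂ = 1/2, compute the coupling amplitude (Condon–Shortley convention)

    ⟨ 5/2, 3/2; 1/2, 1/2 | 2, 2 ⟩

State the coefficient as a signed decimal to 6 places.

j₁+j₂−J=1  J+j₁−j₂=4  J−j₁+j₂=0  j₁+j₂+J+1=6
(j₁±m₁, j₂±m₂, J±M) = (4,1,1,0,4,0)
P² = 96
sum k=1..1:
  [1] −1/24 = -1/24
S = -1/24
C² = P²·S² = 1/6 ; C = -0.408248

-0.408248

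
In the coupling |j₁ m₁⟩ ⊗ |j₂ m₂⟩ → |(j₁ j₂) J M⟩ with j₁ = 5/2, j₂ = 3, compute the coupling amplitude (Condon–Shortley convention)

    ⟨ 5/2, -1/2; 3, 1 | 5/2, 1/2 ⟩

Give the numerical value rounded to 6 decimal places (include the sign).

j₁+j₂−J=3  J+j₁−j₂=2  J−j₁+j₂=3  j₁+j₂+J+1=9
(j₁±m₁, j₂±m₂, J±M) = (2,3,4,2,3,2)
P² = 288/35
sum k=1..3:
  [1] −1/24 = -1/24
  [2] +1/4 = 1/4
  [3] −1/24 = -1/24
S = 1/6
C² = P²·S² = 8/35 ; C = +0.478091

+0.478091  (= +√(8/35))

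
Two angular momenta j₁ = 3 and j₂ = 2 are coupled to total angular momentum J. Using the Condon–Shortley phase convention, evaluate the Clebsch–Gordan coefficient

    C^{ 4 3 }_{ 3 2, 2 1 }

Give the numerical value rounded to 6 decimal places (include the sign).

√[9·1!5!3!/10! · 5!1!3!1!7!1!] = √(6480)
  +(−1)^0/∏(0,1,1,3,4,0)! = 1/144  (running 1/144)
  +(−1)^1/∏(1,0,0,2,5,1)! = -1/240  (running 1/360)
⟨..|..⟩ = √(6480)·(1/360) = +0.223607

+√(1/20) = +0.223607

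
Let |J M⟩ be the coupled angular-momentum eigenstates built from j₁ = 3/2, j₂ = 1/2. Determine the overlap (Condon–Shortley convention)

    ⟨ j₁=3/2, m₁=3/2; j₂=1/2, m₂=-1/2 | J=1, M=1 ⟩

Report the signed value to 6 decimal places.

+0.866025  (= +√(3/4))

√[3·1!2!0!/4! · 3!0!0!1!2!0!] = √(3)
  +(−1)^0/∏(0,1,0,0,2,0)! = 1/2  (running 1/2)
⟨..|..⟩ = √(3)·(1/2) = +0.866025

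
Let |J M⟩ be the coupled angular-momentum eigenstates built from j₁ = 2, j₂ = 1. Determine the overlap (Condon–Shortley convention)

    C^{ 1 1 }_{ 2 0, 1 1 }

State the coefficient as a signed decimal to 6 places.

+√(1/10) = +0.316228

j₁+j₂−J=2  J+j₁−j₂=2  J−j₁+j₂=0  j₁+j₂+J+1=5
(j₁±m₁, j₂±m₂, J±M) = (2,2,2,0,2,0)
P² = 8/5
sum k=2..2:
  [2] +1/4 = 1/4
S = 1/4
C² = P²·S² = 1/10 ; C = +0.316228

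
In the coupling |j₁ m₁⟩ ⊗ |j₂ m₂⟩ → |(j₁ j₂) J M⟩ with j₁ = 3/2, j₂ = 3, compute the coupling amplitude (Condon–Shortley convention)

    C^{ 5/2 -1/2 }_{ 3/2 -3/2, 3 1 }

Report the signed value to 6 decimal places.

+0.621059

√[6·2!1!4!/8! · 0!3!4!2!2!3!] = √(864/35)
  +(−1)^2/∏(2,0,1,2,0,2)! = 1/8  (running 1/8)
⟨..|..⟩ = √(864/35)·(1/8) = +0.621059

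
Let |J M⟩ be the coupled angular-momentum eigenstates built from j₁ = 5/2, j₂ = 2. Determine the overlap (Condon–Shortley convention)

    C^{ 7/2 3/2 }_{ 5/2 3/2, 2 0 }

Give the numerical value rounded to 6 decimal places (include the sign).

+√(2/7) = +0.534522

j₁+j₂−J=1  J+j₁−j₂=4  J−j₁+j₂=3  j₁+j₂+J+1=9
(j₁±m₁, j₂±m₂, J±M) = (4,1,2,2,5,2)
P² = 512/7
sum k=0..1:
  [0] +1/12 = 1/12
  [1] −1/48 = -1/48
S = 1/16
C² = P²·S² = 2/7 ; C = +0.534522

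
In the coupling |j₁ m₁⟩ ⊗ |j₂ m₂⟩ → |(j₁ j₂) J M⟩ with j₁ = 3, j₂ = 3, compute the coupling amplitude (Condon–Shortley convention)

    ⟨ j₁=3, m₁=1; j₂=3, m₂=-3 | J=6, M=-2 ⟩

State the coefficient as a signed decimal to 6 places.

triangle: 0!·6!·6!/13! = 518400/6227020800
(j±m)!: 4!·2!·0!·6!·4!·8! = 33443020800
prefactor² = (2J+1)·Δ·N² = 398131200/11
  k=0: +1/(0!·0!·2!·0!·4!·6!) = 1/34560
Σ = 1/34560  ⇒  CG² = 398131200/11·1/34560² = 1/33
CG = +√(1/33) = +0.174078

+√(1/33) = +0.174078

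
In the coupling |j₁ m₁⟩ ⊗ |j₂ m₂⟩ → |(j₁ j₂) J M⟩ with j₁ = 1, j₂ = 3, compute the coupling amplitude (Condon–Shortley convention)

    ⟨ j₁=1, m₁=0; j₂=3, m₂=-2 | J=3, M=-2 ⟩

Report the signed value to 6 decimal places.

+0.577350

triangle: 1!×1!×5!/8! = 120/40320
(j±m)!: 1!×1!×1!×5!×1!×5! = 14400
prefactor² = (2J+1)×Δ×N² = 300
  k=0: +1/(0!×1!×1!×1!×0!×4!) = 1/24
  k=1: −1/(1!×0!×0!×0!×1!×5!) = -1/120
Σ = 1/30  ⇒  CG² = 300×1/30² = 1/3
CG = +√(1/3) = +0.577350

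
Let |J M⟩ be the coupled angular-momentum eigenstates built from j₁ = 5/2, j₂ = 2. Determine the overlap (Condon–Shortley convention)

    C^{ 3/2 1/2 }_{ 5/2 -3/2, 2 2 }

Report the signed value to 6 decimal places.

√[4·3!2!1!/7! · 1!4!4!0!2!1!] = √(384/35)
  +(−1)^3/∏(3,0,1,1,1,0)! = -1/6  (running -1/6)
⟨..|..⟩ = √(384/35)·(-1/6) = -0.552052

-0.552052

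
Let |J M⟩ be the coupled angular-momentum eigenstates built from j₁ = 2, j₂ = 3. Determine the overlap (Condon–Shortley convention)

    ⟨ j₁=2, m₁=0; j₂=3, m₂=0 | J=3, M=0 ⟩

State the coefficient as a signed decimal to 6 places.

√[7·2!2!4!/9! · 2!2!3!3!3!3!] = √(48/5)
  +(−1)^0/∏(0,2,2,3,0,1)! = 1/24  (running 1/24)
  +(−1)^1/∏(1,1,1,2,1,2)! = -1/4  (running -5/24)
  +(−1)^2/∏(2,0,0,1,2,3)! = 1/24  (running -1/6)
⟨..|..⟩ = √(48/5)·(-1/6) = -0.516398

−√(4/15) ≈ -0.516398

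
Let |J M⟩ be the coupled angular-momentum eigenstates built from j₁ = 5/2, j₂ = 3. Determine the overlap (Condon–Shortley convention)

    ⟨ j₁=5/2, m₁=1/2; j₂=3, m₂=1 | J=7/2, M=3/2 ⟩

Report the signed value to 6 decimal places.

√[8·2!3!4!/10! · 3!2!4!2!5!2!] = √(3072/35)
  +(−1)^0/∏(0,2,2,4,1,0)! = 1/96  (running 1/96)
  +(−1)^1/∏(1,1,1,3,2,1)! = -1/12  (running -7/96)
  +(−1)^2/∏(2,0,0,2,3,2)! = 1/48  (running -5/96)
⟨..|..⟩ = √(3072/35)·(-5/96) = -0.487950

-0.487950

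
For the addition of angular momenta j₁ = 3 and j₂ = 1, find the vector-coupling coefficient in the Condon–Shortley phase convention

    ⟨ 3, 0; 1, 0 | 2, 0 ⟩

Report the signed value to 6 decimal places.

-0.654654

triangle: 2!*4!*0!/7! = 48/5040
(j±m)!: 3!*3!*1!*1!*2!*2! = 144
prefactor² = (2J+1)*Δ*N² = 48/7
  k=1: −1/(1!*1!*2!*0!*2!*0!) = -1/4
Σ = -1/4  ⇒  CG² = 48/7*(-1/4)² = 3/7
CG = −√(3/7) = -0.654654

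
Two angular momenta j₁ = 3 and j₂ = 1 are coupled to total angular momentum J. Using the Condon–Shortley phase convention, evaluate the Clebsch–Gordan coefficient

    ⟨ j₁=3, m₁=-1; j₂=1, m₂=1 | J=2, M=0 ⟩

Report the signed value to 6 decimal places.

+0.534522  (= +√(2/7))

√[5·2!4!0!/7! · 2!4!2!0!2!2!] = √(128/7)
  +(−1)^2/∏(2,0,2,0,2,0)! = 1/8  (running 1/8)
⟨..|..⟩ = √(128/7)·(1/8) = +0.534522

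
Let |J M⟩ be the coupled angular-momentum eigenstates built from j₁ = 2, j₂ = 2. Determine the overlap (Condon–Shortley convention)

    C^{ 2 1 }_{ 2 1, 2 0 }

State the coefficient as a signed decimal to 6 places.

triangle: 2!×2!×2!/7! = 8/5040
(j±m)!: 3!×1!×2!×2!×3!×1! = 144
prefactor² = (2J+1)×Δ×N² = 8/7
  k=0: +1/(0!×2!×1!×2!×1!×0!) = 1/4
  k=1: −1/(1!×1!×0!×1!×2!×1!) = -1/2
Σ = -1/4  ⇒  CG² = 8/7×(-1/4)² = 1/14
CG = −√(1/14) = -0.267261

−√(1/14) = -0.267261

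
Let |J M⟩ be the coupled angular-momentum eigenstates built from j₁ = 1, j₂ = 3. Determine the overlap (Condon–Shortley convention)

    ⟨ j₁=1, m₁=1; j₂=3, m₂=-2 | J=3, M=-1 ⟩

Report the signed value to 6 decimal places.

triangle: 1!·1!·5!/8! = 120/40320
(j±m)!: 2!·0!·1!·5!·2!·4! = 11520
prefactor² = (2J+1)·Δ·N² = 240
  k=0: +1/(0!·1!·0!·1!·1!·4!) = 1/24
Σ = 1/24  ⇒  CG² = 240·1/24² = 5/12
CG = +√(5/12) = +0.645497

+0.645497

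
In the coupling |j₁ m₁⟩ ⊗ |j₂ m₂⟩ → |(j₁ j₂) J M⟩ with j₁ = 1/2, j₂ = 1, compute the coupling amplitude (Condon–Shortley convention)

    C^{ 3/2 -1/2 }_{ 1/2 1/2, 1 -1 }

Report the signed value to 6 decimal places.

√[4·0!1!2!/4! · 1!0!0!2!1!2!] = √(4/3)
  +(−1)^0/∏(0,0,0,0,1,2)! = 1/2  (running 1/2)
⟨..|..⟩ = √(4/3)·(1/2) = +0.577350

+0.577350  (= +√(1/3))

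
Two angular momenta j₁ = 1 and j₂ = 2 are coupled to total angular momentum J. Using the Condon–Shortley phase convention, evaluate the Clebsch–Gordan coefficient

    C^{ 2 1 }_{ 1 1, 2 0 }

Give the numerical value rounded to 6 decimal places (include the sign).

√[5·1!1!3!/6! · 2!0!2!2!3!1!] = √(2)
  +(−1)^0/∏(0,1,0,2,1,1)! = 1/2  (running 1/2)
⟨..|..⟩ = √(2)·(1/2) = +0.707107

+√(1/2) ≈ +0.707107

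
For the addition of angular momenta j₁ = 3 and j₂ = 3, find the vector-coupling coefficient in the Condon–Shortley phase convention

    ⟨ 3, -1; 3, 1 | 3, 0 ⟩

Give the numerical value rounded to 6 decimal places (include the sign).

+0.408248

j₁+j₂−J=3  J+j₁−j₂=3  J−j₁+j₂=3  j₁+j₂+J+1=10
(j₁±m₁, j₂±m₂, J±M) = (2,4,4,2,3,3)
P² = 864/25
sum k=1..3:
  [1] −1/72 = -1/72
  [2] +1/8 = 1/8
  [3] −1/24 = -1/24
S = 5/72
C² = P²·S² = 1/6 ; C = +0.408248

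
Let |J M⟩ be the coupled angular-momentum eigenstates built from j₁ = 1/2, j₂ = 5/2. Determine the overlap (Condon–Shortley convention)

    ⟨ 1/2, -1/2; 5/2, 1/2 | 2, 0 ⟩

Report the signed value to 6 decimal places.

-0.707107  (= −√(1/2))

triangle: 1!*0!*4!/6! = 24/720
(j±m)!: 0!*1!*3!*2!*2!*2! = 48
prefactor² = (2J+1)*Δ*N² = 8
  k=1: −1/(1!*0!*0!*2!*0!*2!) = -1/4
Σ = -1/4  ⇒  CG² = 8*(-1/4)² = 1/2
CG = −√(1/2) = -0.707107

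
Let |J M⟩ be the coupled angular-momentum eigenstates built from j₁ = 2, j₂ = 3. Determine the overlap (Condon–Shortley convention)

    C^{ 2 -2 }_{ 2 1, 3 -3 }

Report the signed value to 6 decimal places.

+0.597614  (= +√(5/14))

j₁+j₂−J=3  J+j₁−j₂=1  J−j₁+j₂=3  j₁+j₂+J+1=8
(j₁±m₁, j₂±m₂, J±M) = (3,1,0,6,0,4)
P² = 3240/7
sum k=0..0:
  [0] +1/36 = 1/36
S = 1/36
C² = P²·S² = 5/14 ; C = +0.597614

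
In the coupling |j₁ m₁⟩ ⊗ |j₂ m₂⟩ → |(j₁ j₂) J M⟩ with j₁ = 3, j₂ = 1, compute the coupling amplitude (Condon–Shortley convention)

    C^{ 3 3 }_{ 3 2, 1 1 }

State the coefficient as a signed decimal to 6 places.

j₁+j₂−J=1  J+j₁−j₂=5  J−j₁+j₂=1  j₁+j₂+J+1=8
(j₁±m₁, j₂±m₂, J±M) = (5,1,2,0,6,0)
P² = 3600
sum k=1..1:
  [1] −1/120 = -1/120
S = -1/120
C² = P²·S² = 1/4 ; C = -0.500000

−√(1/4) = -0.500000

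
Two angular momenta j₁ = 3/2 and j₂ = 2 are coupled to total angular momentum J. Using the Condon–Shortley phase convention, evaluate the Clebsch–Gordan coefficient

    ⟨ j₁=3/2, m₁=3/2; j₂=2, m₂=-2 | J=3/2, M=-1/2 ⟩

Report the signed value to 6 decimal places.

j₁+j₂−J=2  J+j₁−j₂=1  J−j₁+j₂=2  j₁+j₂+J+1=6
(j₁±m₁, j₂±m₂, J±M) = (3,0,0,4,1,2)
P² = 32/5
sum k=0..0:
  [0] +1/4 = 1/4
S = 1/4
C² = P²·S² = 2/5 ; C = +0.632456

+0.632456  (= +√(2/5))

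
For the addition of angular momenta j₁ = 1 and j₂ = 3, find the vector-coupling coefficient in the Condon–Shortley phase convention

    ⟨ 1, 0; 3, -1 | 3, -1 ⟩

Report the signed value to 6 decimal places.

triangle: 1!×1!×5!/8! = 120/40320
(j±m)!: 1!×1!×2!×4!×2!×4! = 2304
prefactor² = (2J+1)×Δ×N² = 48
  k=0: +1/(0!×1!×1!×2!×0!×3!) = 1/12
  k=1: −1/(1!×0!×0!×1!×1!×4!) = -1/24
Σ = 1/24  ⇒  CG² = 48×1/24² = 1/12
CG = +√(1/12) = +0.288675

+0.288675  (= +√(1/12))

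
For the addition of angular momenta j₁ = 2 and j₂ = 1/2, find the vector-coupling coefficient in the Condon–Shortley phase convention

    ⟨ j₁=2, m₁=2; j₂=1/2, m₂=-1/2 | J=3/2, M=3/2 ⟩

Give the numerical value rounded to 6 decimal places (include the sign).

j₁+j₂−J=1  J+j₁−j₂=3  J−j₁+j₂=0  j₁+j₂+J+1=5
(j₁±m₁, j₂±m₂, J±M) = (4,0,0,1,3,0)
P² = 144/5
sum k=0..0:
  [0] +1/6 = 1/6
S = 1/6
C² = P²·S² = 4/5 ; C = +0.894427

+√(4/5) = +0.894427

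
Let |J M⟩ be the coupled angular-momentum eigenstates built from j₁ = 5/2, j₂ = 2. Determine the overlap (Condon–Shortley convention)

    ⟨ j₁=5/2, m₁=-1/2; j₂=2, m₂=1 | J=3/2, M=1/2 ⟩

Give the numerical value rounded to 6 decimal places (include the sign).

+√(5/21) = +0.487950

√[4·3!2!1!/7! · 2!3!3!1!2!1!] = √(48/35)
  +(−1)^2/∏(2,1,1,1,1,0)! = 1/2  (running 1/2)
  +(−1)^3/∏(3,0,0,0,2,1)! = -1/12  (running 5/12)
⟨..|..⟩ = √(48/35)·(5/12) = +0.487950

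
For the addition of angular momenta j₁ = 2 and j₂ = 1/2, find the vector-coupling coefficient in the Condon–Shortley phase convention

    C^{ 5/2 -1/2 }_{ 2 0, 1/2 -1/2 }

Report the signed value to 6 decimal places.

triangle: 0!×4!×1!/6! = 24/720
(j±m)!: 2!×2!×0!×1!×2!×3! = 48
prefactor² = (2J+1)×Δ×N² = 48/5
  k=0: +1/(0!×0!×2!×0!×2!×1!) = 1/4
Σ = 1/4  ⇒  CG² = 48/5×1/4² = 3/5
CG = +√(3/5) = +0.774597

+0.774597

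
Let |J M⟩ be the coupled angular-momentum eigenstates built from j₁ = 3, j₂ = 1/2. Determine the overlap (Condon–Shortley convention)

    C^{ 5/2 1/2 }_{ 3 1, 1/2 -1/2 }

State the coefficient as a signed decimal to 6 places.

√[6·1!5!0!/7! · 4!2!0!1!3!2!] = √(576/7)
  +(−1)^0/∏(0,1,2,0,3,0)! = 1/12  (running 1/12)
⟨..|..⟩ = √(576/7)·(1/12) = +0.755929

+0.755929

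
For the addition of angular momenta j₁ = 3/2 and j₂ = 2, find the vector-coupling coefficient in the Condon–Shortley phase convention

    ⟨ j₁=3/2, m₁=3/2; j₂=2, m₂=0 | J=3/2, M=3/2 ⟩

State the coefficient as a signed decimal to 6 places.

√[4·2!1!2!/6! · 3!0!2!2!3!0!] = √(16/5)
  +(−1)^0/∏(0,2,0,2,1,0)! = 1/4  (running 1/4)
⟨..|..⟩ = √(16/5)·(1/4) = +0.447214

+√(1/5) ≈ +0.447214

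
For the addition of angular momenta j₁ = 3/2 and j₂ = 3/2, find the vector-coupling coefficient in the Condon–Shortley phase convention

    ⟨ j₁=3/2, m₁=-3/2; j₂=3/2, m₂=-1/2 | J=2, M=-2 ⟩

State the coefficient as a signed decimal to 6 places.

triangle: 1!*2!*2!/6! = 4/720
(j±m)!: 0!*3!*1!*2!*0!*4! = 288
prefactor² = (2J+1)*Δ*N² = 8
  k=1: −1/(1!*0!*2!*0!*0!*2!) = -1/4
Σ = -1/4  ⇒  CG² = 8*(-1/4)² = 1/2
CG = −√(1/2) = -0.707107

-0.707107  (= −√(1/2))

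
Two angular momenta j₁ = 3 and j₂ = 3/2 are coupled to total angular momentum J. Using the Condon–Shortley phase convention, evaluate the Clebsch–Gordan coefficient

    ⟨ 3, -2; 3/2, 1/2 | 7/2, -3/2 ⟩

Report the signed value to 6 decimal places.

-0.654654  (= −√(3/7))

√[8·1!5!2!/9! · 1!5!2!1!2!5!] = √(6400/21)
  +(−1)^0/∏(0,1,5,2,0,0)! = 1/240  (running 1/240)
  +(−1)^1/∏(1,0,4,1,1,1)! = -1/24  (running -3/80)
⟨..|..⟩ = √(6400/21)·(-3/80) = -0.654654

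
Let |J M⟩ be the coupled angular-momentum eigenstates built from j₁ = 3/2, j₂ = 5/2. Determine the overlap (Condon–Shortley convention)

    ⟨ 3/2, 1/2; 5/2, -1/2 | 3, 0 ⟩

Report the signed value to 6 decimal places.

+0.447214

√[7·1!2!4!/8! · 2!1!2!3!3!3!] = √(36/5)
  +(−1)^0/∏(0,1,1,2,1,2)! = 1/4  (running 1/4)
  +(−1)^1/∏(1,0,0,1,2,3)! = -1/12  (running 1/6)
⟨..|..⟩ = √(36/5)·(1/6) = +0.447214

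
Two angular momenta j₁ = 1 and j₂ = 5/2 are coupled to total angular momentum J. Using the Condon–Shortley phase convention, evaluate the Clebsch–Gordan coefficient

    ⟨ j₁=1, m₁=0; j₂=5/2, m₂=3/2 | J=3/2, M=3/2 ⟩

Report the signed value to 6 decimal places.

triangle: 2!·0!·3!/6! = 12/720
(j±m)!: 1!·1!·4!·1!·3!·0! = 144
prefactor² = (2J+1)·Δ·N² = 48/5
  k=1: −1/(1!·1!·0!·3!·0!·0!) = -1/6
Σ = -1/6  ⇒  CG² = 48/5·(-1/6)² = 4/15
CG = −√(4/15) = -0.516398

-0.516398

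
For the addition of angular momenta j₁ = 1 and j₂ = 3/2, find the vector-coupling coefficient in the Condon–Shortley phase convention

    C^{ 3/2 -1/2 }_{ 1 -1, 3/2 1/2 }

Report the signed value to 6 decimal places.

−√(8/15) = -0.730297

triangle: 1!×1!×2!/5! = 2/120
(j±m)!: 0!×2!×2!×1!×1!×2! = 8
prefactor² = (2J+1)×Δ×N² = 8/15
  k=1: −1/(1!×0!×1!×1!×0!×1!) = -1
Σ = -1  ⇒  CG² = 8/15×(-1)² = 8/15
CG = −√(8/15) = -0.730297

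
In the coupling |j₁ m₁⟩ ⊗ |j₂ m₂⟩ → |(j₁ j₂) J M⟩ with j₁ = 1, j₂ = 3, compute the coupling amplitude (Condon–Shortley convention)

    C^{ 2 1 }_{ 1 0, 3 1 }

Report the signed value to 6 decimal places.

-0.617213

√[5·2!0!4!/7! · 1!1!4!2!3!1!] = √(96/7)
  +(−1)^1/∏(1,1,0,3,0,1)! = -1/6  (running -1/6)
⟨..|..⟩ = √(96/7)·(-1/6) = -0.617213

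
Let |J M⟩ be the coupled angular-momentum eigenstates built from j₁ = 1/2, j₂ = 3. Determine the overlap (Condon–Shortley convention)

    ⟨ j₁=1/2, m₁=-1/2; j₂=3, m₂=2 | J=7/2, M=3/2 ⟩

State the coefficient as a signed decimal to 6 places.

+0.534522

√[8·0!1!6!/8! · 0!1!5!1!5!2!] = √(28800/7)
  +(−1)^0/∏(0,0,1,5,0,1)! = 1/120  (running 1/120)
⟨..|..⟩ = √(28800/7)·(1/120) = +0.534522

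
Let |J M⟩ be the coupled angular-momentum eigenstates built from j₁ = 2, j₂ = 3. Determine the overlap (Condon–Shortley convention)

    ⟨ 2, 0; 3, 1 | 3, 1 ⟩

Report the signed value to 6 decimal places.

−√(3/20) = -0.387298

triangle: 2!×2!×4!/9! = 96/362880
(j±m)!: 2!×2!×4!×2!×4!×2! = 9216
prefactor² = (2J+1)×Δ×N² = 256/15
  k=0: +1/(0!×2!×2!×4!×0!×0!) = 1/96
  k=1: −1/(1!×1!×1!×3!×1!×1!) = -1/6
  k=2: +1/(2!×0!×0!×2!×2!×2!) = 1/16
Σ = -3/32  ⇒  CG² = 256/15×(-3/32)² = 3/20
CG = −√(3/20) = -0.387298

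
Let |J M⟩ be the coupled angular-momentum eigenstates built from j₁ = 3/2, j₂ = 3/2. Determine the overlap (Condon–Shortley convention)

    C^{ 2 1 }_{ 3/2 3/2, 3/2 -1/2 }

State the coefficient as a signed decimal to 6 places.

triangle: 1!*2!*2!/6! = 4/720
(j±m)!: 3!*0!*1!*2!*3!*1! = 72
prefactor² = (2J+1)*Δ*N² = 2
  k=0: +1/(0!*1!*0!*1!*2!*1!) = 1/2
Σ = 1/2  ⇒  CG² = 2*1/2² = 1/2
CG = +√(1/2) = +0.707107

+√(1/2) ≈ +0.707107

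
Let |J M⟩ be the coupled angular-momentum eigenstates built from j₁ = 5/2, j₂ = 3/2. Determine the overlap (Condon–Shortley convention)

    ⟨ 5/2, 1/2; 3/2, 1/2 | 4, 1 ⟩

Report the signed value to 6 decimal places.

√[9·0!5!3!/9! · 3!2!2!1!5!3!] = √(2160/7)
  +(−1)^0/∏(0,0,2,2,3,1)! = 1/24  (running 1/24)
⟨..|..⟩ = √(2160/7)·(1/24) = +0.731925

+0.731925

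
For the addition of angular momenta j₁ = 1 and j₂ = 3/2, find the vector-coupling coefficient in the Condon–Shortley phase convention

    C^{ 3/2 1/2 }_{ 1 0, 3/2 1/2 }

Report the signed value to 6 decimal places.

-0.258199

√[4·1!1!2!/5! · 1!1!2!1!2!1!] = √(4/15)
  +(−1)^0/∏(0,1,1,2,0,0)! = 1/2  (running 1/2)
  +(−1)^1/∏(1,0,0,1,1,1)! = -1  (running -1/2)
⟨..|..⟩ = √(4/15)·(-1/2) = -0.258199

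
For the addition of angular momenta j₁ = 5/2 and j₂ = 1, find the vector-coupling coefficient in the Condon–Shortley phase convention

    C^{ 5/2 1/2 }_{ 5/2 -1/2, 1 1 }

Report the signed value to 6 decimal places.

j₁+j₂−J=1  J+j₁−j₂=4  J−j₁+j₂=1  j₁+j₂+J+1=7
(j₁±m₁, j₂±m₂, J±M) = (2,3,2,0,3,2)
P² = 288/35
sum k=1..1:
  [1] −1/4 = -1/4
S = -1/4
C² = P²·S² = 18/35 ; C = -0.717137

-0.717137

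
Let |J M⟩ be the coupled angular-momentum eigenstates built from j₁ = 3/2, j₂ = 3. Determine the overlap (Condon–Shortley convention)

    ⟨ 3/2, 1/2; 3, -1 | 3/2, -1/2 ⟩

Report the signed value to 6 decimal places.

√[4·3!0!3!/7! · 2!1!2!4!1!2!] = √(192/35)
  +(−1)^1/∏(1,2,0,1,0,2)! = -1/4  (running -1/4)
⟨..|..⟩ = √(192/35)·(-1/4) = -0.585540

-0.585540  (= −√(12/35))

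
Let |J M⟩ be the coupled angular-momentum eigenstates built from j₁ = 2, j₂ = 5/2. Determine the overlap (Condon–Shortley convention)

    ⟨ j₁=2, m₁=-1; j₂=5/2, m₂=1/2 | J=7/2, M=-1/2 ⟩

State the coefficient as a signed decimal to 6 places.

-0.557773

triangle: 1!*3!*4!/9! = 144/362880
(j±m)!: 1!*3!*3!*2!*3!*4! = 10368
prefactor² = (2J+1)*Δ*N² = 1152/35
  k=0: +1/(0!*1!*3!*3!*0!*1!) = 1/36
  k=1: −1/(1!*0!*2!*2!*1!*2!) = -1/8
Σ = -7/72  ⇒  CG² = 1152/35*(-7/72)² = 14/45
CG = −√(14/45) = -0.557773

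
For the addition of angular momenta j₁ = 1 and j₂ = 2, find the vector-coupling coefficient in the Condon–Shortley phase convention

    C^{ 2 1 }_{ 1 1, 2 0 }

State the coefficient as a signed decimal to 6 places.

+0.707107

triangle: 1!*1!*3!/6! = 6/720
(j±m)!: 2!*0!*2!*2!*3!*1! = 48
prefactor² = (2J+1)*Δ*N² = 2
  k=0: +1/(0!*1!*0!*2!*1!*1!) = 1/2
Σ = 1/2  ⇒  CG² = 2*1/2² = 1/2
CG = +√(1/2) = +0.707107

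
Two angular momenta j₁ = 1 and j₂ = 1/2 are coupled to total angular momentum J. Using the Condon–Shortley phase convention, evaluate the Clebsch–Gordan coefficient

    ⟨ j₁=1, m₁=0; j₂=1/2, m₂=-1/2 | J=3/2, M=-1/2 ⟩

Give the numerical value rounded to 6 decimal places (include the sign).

triangle: 0!*2!*1!/4! = 2/24
(j±m)!: 1!*1!*0!*1!*1!*2! = 2
prefactor² = (2J+1)*Δ*N² = 2/3
  k=0: +1/(0!*0!*1!*0!*1!*1!) = 1
Σ = 1  ⇒  CG² = 2/3*1² = 2/3
CG = +√(2/3) = +0.816497

+√(2/3) = +0.816497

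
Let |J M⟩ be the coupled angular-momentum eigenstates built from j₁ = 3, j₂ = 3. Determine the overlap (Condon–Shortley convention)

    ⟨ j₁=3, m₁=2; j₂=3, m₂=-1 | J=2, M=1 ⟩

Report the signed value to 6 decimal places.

√[5·4!2!2!/9! · 5!1!2!4!3!1!] = √(320/7)
  +(−1)^0/∏(0,4,1,2,1,0)! = 1/48  (running 1/48)
  +(−1)^1/∏(1,3,0,1,2,1)! = -1/12  (running -1/16)
⟨..|..⟩ = √(320/7)·(-1/16) = -0.422577

−√(5/28) = -0.422577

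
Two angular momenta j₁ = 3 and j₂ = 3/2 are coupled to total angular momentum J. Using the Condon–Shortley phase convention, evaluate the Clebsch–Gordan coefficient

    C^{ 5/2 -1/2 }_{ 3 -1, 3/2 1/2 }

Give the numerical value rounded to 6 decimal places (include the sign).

√[6·2!4!1!/8! · 2!4!2!1!2!3!] = √(288/35)
  +(−1)^1/∏(1,1,3,1,1,0)! = -1/6  (running -1/6)
  +(−1)^2/∏(2,0,2,0,2,1)! = 1/8  (running -1/24)
⟨..|..⟩ = √(288/35)·(-1/24) = -0.119523

−√(1/70) ≈ -0.119523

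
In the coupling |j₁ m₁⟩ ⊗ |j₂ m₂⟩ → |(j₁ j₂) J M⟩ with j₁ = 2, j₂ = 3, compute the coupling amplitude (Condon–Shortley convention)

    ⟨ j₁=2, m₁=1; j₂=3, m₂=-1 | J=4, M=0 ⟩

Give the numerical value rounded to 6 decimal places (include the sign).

+0.597614

√[9·1!3!5!/10! · 3!1!2!4!4!4!] = √(10368/35)
  +(−1)^0/∏(0,1,1,2,2,3)! = 1/24  (running 1/24)
  +(−1)^1/∏(1,0,0,1,3,4)! = -1/144  (running 5/144)
⟨..|..⟩ = √(10368/35)·(5/144) = +0.597614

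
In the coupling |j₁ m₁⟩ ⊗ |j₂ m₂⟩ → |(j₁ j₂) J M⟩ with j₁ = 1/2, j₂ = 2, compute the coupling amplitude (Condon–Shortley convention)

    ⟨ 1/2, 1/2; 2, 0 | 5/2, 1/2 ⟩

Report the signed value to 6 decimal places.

√[6·0!1!4!/6! · 1!0!2!2!3!2!] = √(48/5)
  +(−1)^0/∏(0,0,0,2,1,2)! = 1/4  (running 1/4)
⟨..|..⟩ = √(48/5)·(1/4) = +0.774597

+√(3/5) ≈ +0.774597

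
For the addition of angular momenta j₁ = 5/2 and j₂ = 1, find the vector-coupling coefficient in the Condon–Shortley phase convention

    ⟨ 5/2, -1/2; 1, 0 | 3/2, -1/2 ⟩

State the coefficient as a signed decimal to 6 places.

−√(2/5) ≈ -0.632456

j₁+j₂−J=2  J+j₁−j₂=3  J−j₁+j₂=0  j₁+j₂+J+1=6
(j₁±m₁, j₂±m₂, J±M) = (2,3,1,1,1,2)
P² = 8/5
sum k=1..1:
  [1] −1/2 = -1/2
S = -1/2
C² = P²·S² = 2/5 ; C = -0.632456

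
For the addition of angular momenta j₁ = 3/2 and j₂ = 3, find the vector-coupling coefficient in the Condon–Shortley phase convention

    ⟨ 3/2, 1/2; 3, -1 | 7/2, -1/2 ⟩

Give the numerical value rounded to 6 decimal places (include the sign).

√[8·1!2!5!/9! · 2!1!2!4!3!4!] = √(512/7)
  +(−1)^0/∏(0,1,1,2,1,3)! = 1/12  (running 1/12)
  +(−1)^1/∏(1,0,0,1,2,4)! = -1/48  (running 1/16)
⟨..|..⟩ = √(512/7)·(1/16) = +0.534522

+0.534522  (= +√(2/7))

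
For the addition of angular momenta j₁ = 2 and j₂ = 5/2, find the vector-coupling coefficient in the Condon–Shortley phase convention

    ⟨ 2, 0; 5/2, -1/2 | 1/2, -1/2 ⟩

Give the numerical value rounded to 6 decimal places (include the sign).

+√(1/5) ≈ +0.447214

j₁+j₂−J=4  J+j₁−j₂=0  J−j₁+j₂=1  j₁+j₂+J+1=6
(j₁±m₁, j₂±m₂, J±M) = (2,2,2,3,0,1)
P² = 16/5
sum k=2..2:
  [2] +1/4 = 1/4
S = 1/4
C² = P²·S² = 1/5 ; C = +0.447214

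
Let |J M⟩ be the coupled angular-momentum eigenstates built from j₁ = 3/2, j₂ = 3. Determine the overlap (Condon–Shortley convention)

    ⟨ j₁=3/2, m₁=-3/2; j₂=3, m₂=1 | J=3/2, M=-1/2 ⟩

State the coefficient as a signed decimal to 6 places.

−√(4/35) = -0.338062

√[4·3!0!3!/7! · 0!3!4!2!1!2!] = √(576/35)
  +(−1)^3/∏(3,0,0,1,0,2)! = -1/12  (running -1/12)
⟨..|..⟩ = √(576/35)·(-1/12) = -0.338062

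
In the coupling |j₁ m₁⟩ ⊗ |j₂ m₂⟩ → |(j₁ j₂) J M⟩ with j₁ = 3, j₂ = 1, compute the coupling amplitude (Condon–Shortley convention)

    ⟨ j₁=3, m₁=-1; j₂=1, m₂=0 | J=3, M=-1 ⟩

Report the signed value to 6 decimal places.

−√(1/12) = -0.288675

triangle: 1!×5!×1!/8! = 120/40320
(j±m)!: 2!×4!×1!×1!×2!×4! = 2304
prefactor² = (2J+1)×Δ×N² = 48
  k=0: +1/(0!×1!×4!×1!×1!×0!) = 1/24
  k=1: −1/(1!×0!×3!×0!×2!×1!) = -1/12
Σ = -1/24  ⇒  CG² = 48×(-1/24)² = 1/12
CG = −√(1/12) = -0.288675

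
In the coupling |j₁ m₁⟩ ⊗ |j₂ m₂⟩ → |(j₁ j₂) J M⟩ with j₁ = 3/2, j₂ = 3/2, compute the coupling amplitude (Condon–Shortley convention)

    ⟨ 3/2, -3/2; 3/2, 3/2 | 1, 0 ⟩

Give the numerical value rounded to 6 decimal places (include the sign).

+0.670820

√[3·2!1!1!/5! · 0!3!3!0!1!1!] = √(9/5)
  +(−1)^2/∏(2,0,1,1,0,0)! = 1/2  (running 1/2)
⟨..|..⟩ = √(9/5)·(1/2) = +0.670820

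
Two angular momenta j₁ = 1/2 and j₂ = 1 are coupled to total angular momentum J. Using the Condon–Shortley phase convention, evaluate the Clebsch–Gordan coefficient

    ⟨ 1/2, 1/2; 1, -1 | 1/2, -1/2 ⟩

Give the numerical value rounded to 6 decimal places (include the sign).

+√(2/3) ≈ +0.816497

j₁+j₂−J=1  J+j₁−j₂=0  J−j₁+j₂=1  j₁+j₂+J+1=3
(j₁±m₁, j₂±m₂, J±M) = (1,0,0,2,0,1)
P² = 2/3
sum k=0..0:
  [0] +1/1 = 1
S = 1
C² = P²·S² = 2/3 ; C = +0.816497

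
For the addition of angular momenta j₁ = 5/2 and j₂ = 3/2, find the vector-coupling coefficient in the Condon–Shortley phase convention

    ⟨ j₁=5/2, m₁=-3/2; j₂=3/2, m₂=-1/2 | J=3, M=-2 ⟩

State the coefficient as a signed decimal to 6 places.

−√(1/12) ≈ -0.288675

j₁+j₂−J=1  J+j₁−j₂=4  J−j₁+j₂=2  j₁+j₂+J+1=8
(j₁±m₁, j₂±m₂, J±M) = (1,4,1,2,1,5)
P² = 48
sum k=0..1:
  [0] +1/24 = 1/24
  [1] −1/12 = -1/12
S = -1/24
C² = P²·S² = 1/12 ; C = -0.288675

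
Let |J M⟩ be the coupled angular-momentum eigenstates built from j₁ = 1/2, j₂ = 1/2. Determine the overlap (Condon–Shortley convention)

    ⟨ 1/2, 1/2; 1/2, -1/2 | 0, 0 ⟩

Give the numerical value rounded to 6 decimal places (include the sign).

√[1·1!0!0!/2! · 1!0!0!1!0!0!] = √(1/2)
  +(−1)^0/∏(0,1,0,0,0,0)! = 1  (running 1)
⟨..|..⟩ = √(1/2)·(1) = +0.707107

+√(1/2) ≈ +0.707107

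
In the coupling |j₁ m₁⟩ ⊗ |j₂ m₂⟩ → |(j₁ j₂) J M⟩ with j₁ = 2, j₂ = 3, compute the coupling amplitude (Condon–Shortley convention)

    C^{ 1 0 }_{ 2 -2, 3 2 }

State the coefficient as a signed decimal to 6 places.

+0.377964

j₁+j₂−J=4  J+j₁−j₂=0  J−j₁+j₂=2  j₁+j₂+J+1=7
(j₁±m₁, j₂±m₂, J±M) = (0,4,5,1,1,1)
P² = 576/7
sum k=4..4:
  [4] +1/24 = 1/24
S = 1/24
C² = P²·S² = 1/7 ; C = +0.377964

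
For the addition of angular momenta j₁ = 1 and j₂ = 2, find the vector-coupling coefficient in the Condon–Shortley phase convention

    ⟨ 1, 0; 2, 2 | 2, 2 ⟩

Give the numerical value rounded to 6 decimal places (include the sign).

−√(2/3) ≈ -0.816497

j₁+j₂−J=1  J+j₁−j₂=1  J−j₁+j₂=3  j₁+j₂+J+1=6
(j₁±m₁, j₂±m₂, J±M) = (1,1,4,0,4,0)
P² = 24
sum k=1..1:
  [1] −1/6 = -1/6
S = -1/6
C² = P²·S² = 2/3 ; C = -0.816497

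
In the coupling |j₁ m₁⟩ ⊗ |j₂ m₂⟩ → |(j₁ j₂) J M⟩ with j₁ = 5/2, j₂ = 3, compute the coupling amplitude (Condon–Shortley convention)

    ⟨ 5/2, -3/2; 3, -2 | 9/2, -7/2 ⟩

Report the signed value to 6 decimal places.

+√(1/99) ≈ +0.100504

j₁+j₂−J=1  J+j₁−j₂=4  J−j₁+j₂=5  j₁+j₂+J+1=11
(j₁±m₁, j₂±m₂, J±M) = (1,4,1,5,1,8)
P² = 921600/11
sum k=0..1:
  [0] +1/576 = 1/576
  [1] −1/720 = -1/720
S = 1/2880
C² = P²·S² = 1/99 ; C = +0.100504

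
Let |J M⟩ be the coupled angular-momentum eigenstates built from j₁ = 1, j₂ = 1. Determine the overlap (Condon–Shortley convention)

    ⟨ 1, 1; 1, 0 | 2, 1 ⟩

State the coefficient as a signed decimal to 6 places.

+√(1/2) = +0.707107

√[5·0!2!2!/5! · 2!0!1!1!3!1!] = √(2)
  +(−1)^0/∏(0,0,0,1,2,1)! = 1/2  (running 1/2)
⟨..|..⟩ = √(2)·(1/2) = +0.707107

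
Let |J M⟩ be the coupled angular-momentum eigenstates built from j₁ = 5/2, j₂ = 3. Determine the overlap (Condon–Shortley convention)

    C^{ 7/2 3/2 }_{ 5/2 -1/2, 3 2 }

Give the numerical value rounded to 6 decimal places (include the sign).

+√(2/21) ≈ +0.308607

j₁+j₂−J=2  J+j₁−j₂=3  J−j₁+j₂=4  j₁+j₂+J+1=10
(j₁±m₁, j₂±m₂, J±M) = (2,3,5,1,5,2)
P² = 1536/7
sum k=1..2:
  [1] −1/48 = -1/48
  [2] +1/24 = 1/24
S = 1/48
C² = P²·S² = 2/21 ; C = +0.308607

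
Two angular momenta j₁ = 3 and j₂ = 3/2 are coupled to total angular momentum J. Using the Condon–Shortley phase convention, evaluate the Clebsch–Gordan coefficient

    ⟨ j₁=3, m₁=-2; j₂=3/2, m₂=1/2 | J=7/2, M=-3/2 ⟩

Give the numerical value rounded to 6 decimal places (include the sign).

-0.654654  (= −√(3/7))

j₁+j₂−J=1  J+j₁−j₂=5  J−j₁+j₂=2  j₁+j₂+J+1=9
(j₁±m₁, j₂±m₂, J±M) = (1,5,2,1,2,5)
P² = 6400/21
sum k=0..1:
  [0] +1/240 = 1/240
  [1] −1/24 = -1/24
S = -3/80
C² = P²·S² = 3/7 ; C = -0.654654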